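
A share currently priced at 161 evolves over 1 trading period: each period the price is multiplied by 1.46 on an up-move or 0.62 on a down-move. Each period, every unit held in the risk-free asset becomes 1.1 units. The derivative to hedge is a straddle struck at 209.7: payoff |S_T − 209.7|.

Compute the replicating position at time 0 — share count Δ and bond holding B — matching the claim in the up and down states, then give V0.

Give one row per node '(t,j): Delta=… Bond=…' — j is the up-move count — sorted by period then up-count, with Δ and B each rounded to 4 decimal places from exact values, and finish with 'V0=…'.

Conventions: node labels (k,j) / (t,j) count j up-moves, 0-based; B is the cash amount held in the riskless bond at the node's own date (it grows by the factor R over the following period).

Risk-neutral probability p* = (R−d)/(u−d) = (1.1−0.62)/(1.46−0.62) = 0.5714.
Terminal payoffs: V(1,0)=109.8800, V(1,1)=25.3600
Node (0,0) S=161.0000: V=(p*·25.3600+(1−p*)·109.8800)/1.1=55.9844; Δ=(25.3600−109.8800)/(235.0600−99.8200)=-0.6250; B=V−Δ·S=156.6035
As a check, the time-0 holding Δ(0,0)·S0 + B(0,0) comes to 55.9844 — exactly V0.

(0,0): Delta=-0.6250 Bond=156.6035
V0=55.9844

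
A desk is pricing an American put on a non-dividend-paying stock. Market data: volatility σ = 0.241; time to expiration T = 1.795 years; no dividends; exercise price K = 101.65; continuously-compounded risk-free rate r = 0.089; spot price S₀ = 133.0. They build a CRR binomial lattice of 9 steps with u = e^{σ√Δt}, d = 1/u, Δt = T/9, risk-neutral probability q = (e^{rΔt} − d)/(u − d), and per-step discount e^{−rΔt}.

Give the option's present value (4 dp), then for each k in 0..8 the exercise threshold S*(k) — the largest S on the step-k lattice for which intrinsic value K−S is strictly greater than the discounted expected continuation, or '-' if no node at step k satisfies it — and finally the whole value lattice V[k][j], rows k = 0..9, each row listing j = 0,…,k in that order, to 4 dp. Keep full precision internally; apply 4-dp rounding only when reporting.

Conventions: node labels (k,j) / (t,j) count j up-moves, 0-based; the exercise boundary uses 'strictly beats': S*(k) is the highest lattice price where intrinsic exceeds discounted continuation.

params: Δt=0.19944 u=1.11363 d=0.89796 q=0.55616 e^(-rΔt)=0.98241
t_9 payoffs: 51.1643 39.0385 24.0005 5.3505 0.0000 0.0000 0.0000 0.0000 0.0000 0.0000
t_8: node(8,0) S=56.2226 payoff=45.4274 vs cont=43.6389 → 45.4274 [stop]  node(8,1) S=69.7263 payoff=31.9237 vs cont=30.1353 → 31.9237 [stop]  node(8,2) S=86.4732 payoff=15.1768 vs cont=13.3884 → 15.1768 [stop]  node(8,3) S=107.2424 payoff=0.0000 vs cont=2.3330 → 2.3330 [wait]  node(8,4) S=133.0000 payoff=0.0000 vs cont=0.0000 → 0.0000 [wait]  node(8,5) S=164.9441 payoff=0.0000 vs cont=0.0000 → 0.0000 [wait]  node(8,6) S=204.5605 payoff=0.0000 vs cont=0.0000 → 0.0000 [wait]  node(8,7) S=253.6921 payoff=0.0000 vs cont=0.0000 → 0.0000 [wait]  node(8,8) S=314.6241 payoff=0.0000 vs cont=0.0000 → 0.0000 [wait]  ⇒ S*(8)=86.4732
t_7: node(7,0) S=62.6115 payoff=39.0385 vs cont=37.2501 → 39.0385 [stop]  node(7,1) S=77.6495 payoff=24.0005 vs cont=22.2120 → 24.0005 [stop]  node(7,2) S=96.2995 payoff=5.3505 vs cont=7.8923 → 7.8923 [wait]  node(7,3) S=119.4288 payoff=0.0000 vs cont=1.0173 → 1.0173 [wait]  node(7,4) S=148.1133 payoff=0.0000 vs cont=0.0000 → 0.0000 [wait]  node(7,5) S=183.6874 payoff=0.0000 vs cont=0.0000 → 0.0000 [wait]  node(7,6) S=227.8056 payoff=0.0000 vs cont=0.0000 → 0.0000 [wait]  node(7,7) S=282.5202 payoff=0.0000 vs cont=0.0000 → 0.0000 [wait]  ⇒ S*(7)=77.6495
t_6: node(6,0) S=69.7263 payoff=31.9237 vs cont=30.1353 → 31.9237 [stop]  node(6,1) S=86.4732 payoff=15.1768 vs cont=14.7772 → 15.1768 [stop]  node(6,2) S=107.2424 payoff=0.0000 vs cont=3.9971 → 3.9971 [wait]  node(6,3) S=133.0000 payoff=0.0000 vs cont=0.4436 → 0.4436 [wait]  node(6,4) S=164.9441 payoff=0.0000 vs cont=0.0000 → 0.0000 [wait]  node(6,5) S=204.5605 payoff=0.0000 vs cont=0.0000 → 0.0000 [wait]  node(6,6) S=253.6921 payoff=0.0000 vs cont=0.0000 → 0.0000 [wait]  ⇒ S*(6)=86.4732
t_5: node(5,0) S=77.6495 payoff=24.0005 vs cont=22.2120 → 24.0005 [stop]  node(5,1) S=96.2995 payoff=5.3505 vs cont=8.8015 → 8.8015 [wait]  node(5,2) S=119.4288 payoff=0.0000 vs cont=1.9852 → 1.9852 [wait]  node(5,3) S=148.1133 payoff=0.0000 vs cont=0.1934 → 0.1934 [wait]  node(5,4) S=183.6874 payoff=0.0000 vs cont=0.0000 → 0.0000 [wait]  node(5,5) S=227.8056 payoff=0.0000 vs cont=0.0000 → 0.0000 [wait]  ⇒ S*(5)=77.6495
t_4: node(4,0) S=86.4732 payoff=15.1768 vs cont=15.2739 → 15.2739 [wait]  node(4,1) S=107.2424 payoff=0.0000 vs cont=4.9224 → 4.9224 [wait]  node(4,2) S=133.0000 payoff=0.0000 vs cont=0.9713 → 0.9713 [wait]  node(4,3) S=164.9441 payoff=0.0000 vs cont=0.0843 → 0.0843 [wait]  node(4,4) S=204.5605 payoff=0.0000 vs cont=0.0000 → 0.0000 [wait]  ⇒ S*(4)=-
t_3: node(3,0) S=96.2995 payoff=5.3505 vs cont=9.3494 → 9.3494 [wait]  node(3,1) S=119.4288 payoff=0.0000 vs cont=2.6770 → 2.6770 [wait]  node(3,2) S=148.1133 payoff=0.0000 vs cont=0.4696 → 0.4696 [wait]  node(3,3) S=183.6874 payoff=0.0000 vs cont=0.0368 → 0.0368 [wait]  ⇒ S*(3)=-
t_2: node(2,0) S=107.2424 payoff=0.0000 vs cont=5.5393 → 5.5393 [wait]  node(2,1) S=133.0000 payoff=0.0000 vs cont=1.4239 → 1.4239 [wait]  node(2,2) S=164.9441 payoff=0.0000 vs cont=0.2249 → 0.2249 [wait]  ⇒ S*(2)=-
t_1: node(1,0) S=119.4288 payoff=0.0000 vs cont=3.1933 → 3.1933 [wait]  node(1,1) S=148.1133 payoff=0.0000 vs cont=0.7437 → 0.7437 [wait]  ⇒ S*(1)=-
t_0: node(0,0) S=133.0000 payoff=0.0000 vs cont=1.7987 → 1.7987 [wait]  ⇒ S*(0)=-

price = 1.7987
boundary = - - - - - 77.6495 86.4732 77.6495 86.4732
tree:
1.7987
3.1933 0.7437
5.5393 1.4239 0.2249
9.3494 2.6770 0.4696 0.0368
15.2739 4.9224 0.9713 0.0843 0.0000
24.0005 8.8015 1.9852 0.1934 0.0000 0.0000
31.9237 15.1768 3.9971 0.4436 0.0000 0.0000 0.0000
39.0385 24.0005 7.8923 1.0173 0.0000 0.0000 0.0000 0.0000
45.4274 31.9237 15.1768 2.3330 0.0000 0.0000 0.0000 0.0000 0.0000
51.1643 39.0385 24.0005 5.3505 0.0000 0.0000 0.0000 0.0000 0.0000 0.0000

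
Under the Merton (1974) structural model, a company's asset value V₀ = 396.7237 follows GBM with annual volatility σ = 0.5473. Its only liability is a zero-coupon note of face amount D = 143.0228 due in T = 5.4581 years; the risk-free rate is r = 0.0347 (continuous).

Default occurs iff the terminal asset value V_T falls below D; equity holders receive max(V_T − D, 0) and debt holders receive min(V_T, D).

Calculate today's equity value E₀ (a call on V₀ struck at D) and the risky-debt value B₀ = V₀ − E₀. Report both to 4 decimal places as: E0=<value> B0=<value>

E0=300.9014 B0=95.8223

Work the structural quantities from V₀ = 396.7237 against face 143.0228:
d₁ = [ln(V₀/D) + (r + σ²/2)T] / (σ√T)
   = [ln(396.7237/143.0228) + (0.0347 + 0.5·0.5473²)·5.4581] / (0.5473·√5.4581)
   = [1.020236 + 1.006848] / 1.278634 = 1.585352
d₂ = d₁ − σ√T = 1.585352 − 1.278634 = 0.306718
N(d₁) = 0.943557,  N(d₂) = 0.620471,  e^(−rT) = 0.827459
E₀ = V₀·N(d₁) − D·e^(−rT)·N(d₂)
   = 396.7237·0.943557 − 143.0228·0.827459·0.620471 = 300.901416
B₀ = V₀ − E₀ = 396.7237 − 300.901416 = 95.822284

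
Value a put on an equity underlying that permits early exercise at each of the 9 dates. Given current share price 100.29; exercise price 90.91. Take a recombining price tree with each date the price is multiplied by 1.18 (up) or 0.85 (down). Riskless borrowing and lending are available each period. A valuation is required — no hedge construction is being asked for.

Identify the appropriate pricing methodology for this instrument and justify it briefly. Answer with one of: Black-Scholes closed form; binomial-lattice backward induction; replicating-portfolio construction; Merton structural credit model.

framework: binomial-lattice backward induction

Key observation: with exercise allowed before expiry on a discrete up/down model (9 steps from spot 100.29), the strike-90.91 put's value must be rolled back through the tree testing early exercise at each node.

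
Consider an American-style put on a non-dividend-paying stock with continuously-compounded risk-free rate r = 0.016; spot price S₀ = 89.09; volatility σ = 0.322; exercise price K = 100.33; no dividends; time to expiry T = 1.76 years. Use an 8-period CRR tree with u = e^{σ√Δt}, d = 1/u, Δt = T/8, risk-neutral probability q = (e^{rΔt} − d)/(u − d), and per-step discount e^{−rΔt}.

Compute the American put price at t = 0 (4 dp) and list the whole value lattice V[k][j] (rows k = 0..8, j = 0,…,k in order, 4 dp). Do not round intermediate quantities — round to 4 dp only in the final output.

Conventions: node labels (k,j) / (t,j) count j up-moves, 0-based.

price = 21.2166
tree:
21.2166
27.8594 14.0012
35.4790 19.6092 7.8806
43.6992 26.6189 11.9746 3.3952
51.6377 34.8355 17.6969 5.7121 0.8488
58.4633 43.6992 25.2564 9.4379 1.6191 0.0000
64.3322 51.6377 34.4665 15.2214 3.0887 0.0000 0.0000
69.3783 58.4633 43.6992 23.7286 5.8921 0.0000 0.0000 0.0000
73.7171 64.3322 51.6377 34.4665 11.2400 0.0000 0.0000 0.0000 0.0000

Δt=0.22000  u=1.16303  d=0.85982  q=0.47394  discount=0.99649
step 8 (expiry): payoffs max(K−S,0) = 73.7171 64.3322 51.6377 34.4665 11.2400 0.0000 0.0000 0.0000 0.0000
k=7: (k=7,j=0): S=30.9517, K−S=69.3783, hold=69.0258 ⇒ V=69.3783 exercise | (k=7,j=1): S=41.8667, K−S=58.4633, hold=58.1108 ⇒ V=58.4633 exercise | (k=7,j=2): S=56.6308, K−S=43.6992, hold=43.3467 ⇒ V=43.6992 exercise | (k=7,j=3): S=76.6014, K−S=23.7286, hold=23.3760 ⇒ V=23.7286 exercise | (k=7,j=4): S=103.6146, K−S=0.0000, hold=5.8921 ⇒ V=5.8921 continue | (k=7,j=5): S=140.1539, K−S=0.0000, hold=0.0000 ⇒ V=0.0000 continue | (k=7,j=6): S=189.5787, K−S=0.0000, hold=0.0000 ⇒ V=0.0000 continue | (k=7,j=7): S=256.4328, K−S=0.0000, hold=0.0000 ⇒ V=0.0000 continue
k=6: (k=6,j=0): S=35.9978, K−S=64.3322, hold=63.9796 ⇒ V=64.3322 exercise | (k=6,j=1): S=48.6923, K−S=51.6377, hold=51.2851 ⇒ V=51.6377 exercise | (k=6,j=2): S=65.8635, K−S=34.4665, hold=34.1140 ⇒ V=34.4665 exercise | (k=6,j=3): S=89.0900, K−S=11.2400, hold=15.2214 ⇒ V=15.2214 continue | (k=6,j=4): S=120.5072, K−S=0.0000, hold=3.0887 ⇒ V=3.0887 continue | (k=6,j=5): S=163.0037, K−S=0.0000, hold=0.0000 ⇒ V=0.0000 continue | (k=6,j=6): S=220.4863, K−S=0.0000, hold=0.0000 ⇒ V=0.0000 continue
k=5: (k=5,j=0): S=41.8667, K−S=58.4633, hold=58.1108 ⇒ V=58.4633 exercise | (k=5,j=1): S=56.6308, K−S=43.6992, hold=43.3467 ⇒ V=43.6992 exercise | (k=5,j=2): S=76.6014, K−S=23.7286, hold=25.2564 ⇒ V=25.2564 continue | (k=5,j=3): S=103.6146, K−S=0.0000, hold=9.4379 ⇒ V=9.4379 continue | (k=5,j=4): S=140.1539, K−S=0.0000, hold=1.6191 ⇒ V=1.6191 continue | (k=5,j=5): S=189.5787, K−S=0.0000, hold=0.0000 ⇒ V=0.0000 continue
k=4: (k=4,j=0): S=48.6923, K−S=51.6377, hold=51.2851 ⇒ V=51.6377 exercise | (k=4,j=1): S=65.8635, K−S=34.4665, hold=34.8355 ⇒ V=34.8355 continue | (k=4,j=2): S=89.0900, K−S=11.2400, hold=17.6969 ⇒ V=17.6969 continue | (k=4,j=3): S=120.5072, K−S=0.0000, hold=5.7121 ⇒ V=5.7121 continue | (k=4,j=4): S=163.0037, K−S=0.0000, hold=0.8488 ⇒ V=0.8488 continue
k=3: (k=3,j=0): S=56.6308, K−S=43.6992, hold=43.5209 ⇒ V=43.6992 exercise | (k=3,j=1): S=76.6014, K−S=23.7286, hold=26.6189 ⇒ V=26.6189 continue | (k=3,j=2): S=103.6146, K−S=0.0000, hold=11.9746 ⇒ V=11.9746 continue | (k=3,j=3): S=140.1539, K−S=0.0000, hold=3.3952 ⇒ V=3.3952 continue
k=2: (k=2,j=0): S=65.8635, K−S=34.4665, hold=35.4790 ⇒ V=35.4790 continue | (k=2,j=1): S=89.0900, K−S=11.2400, hold=19.6092 ⇒ V=19.6092 continue | (k=2,j=2): S=120.5072, K−S=0.0000, hold=7.8806 ⇒ V=7.8806 continue
k=1: (k=1,j=0): S=76.6014, K−S=23.7286, hold=27.8594 ⇒ V=27.8594 continue | (k=1,j=1): S=103.6146, K−S=0.0000, hold=14.0012 ⇒ V=14.0012 continue
k=0: (k=0,j=0): S=89.0900, K−S=11.2400, hold=21.2166 ⇒ V=21.2166 continue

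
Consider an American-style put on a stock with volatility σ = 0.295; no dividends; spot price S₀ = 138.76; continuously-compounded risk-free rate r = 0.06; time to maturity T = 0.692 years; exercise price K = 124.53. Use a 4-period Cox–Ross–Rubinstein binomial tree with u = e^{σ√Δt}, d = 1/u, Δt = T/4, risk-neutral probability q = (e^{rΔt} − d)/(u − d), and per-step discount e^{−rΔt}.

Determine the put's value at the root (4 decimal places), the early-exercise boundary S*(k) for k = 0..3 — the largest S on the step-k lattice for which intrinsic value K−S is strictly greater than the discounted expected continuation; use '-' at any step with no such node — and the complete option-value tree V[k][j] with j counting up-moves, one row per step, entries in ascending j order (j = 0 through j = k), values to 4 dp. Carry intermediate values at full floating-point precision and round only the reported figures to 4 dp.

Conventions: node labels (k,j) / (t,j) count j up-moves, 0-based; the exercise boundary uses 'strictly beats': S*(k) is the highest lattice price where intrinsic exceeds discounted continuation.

price = 5.9517
boundary = - - - 96.0285
tree:
5.9517
10.4299 1.8010
17.6786 3.7274 0.0000
28.5015 7.7142 0.0000 0.0000
39.5900 15.9654 0.0000 0.0000 0.0000

Δt=0.17300  u=1.13055  d=0.88453  q=0.51178  discount=0.98967
step 4 (expiry): payoffs max(K−S,0) = 39.5900 15.9654 0.0000 0.0000 0.0000
step 3: (k=3,j=0): S=96.0285, K−S=28.5015, hold=27.2155 ⇒ V=28.5015 exercise | (k=3,j=1): S=122.7372, K−S=1.7928, hold=7.7142 ⇒ V=7.7142 continue | (k=3,j=2): S=156.8745, K−S=0.0000, hold=0.0000 ⇒ V=0.0000 continue | (k=3,j=3): S=200.5064, K−S=0.0000, hold=0.0000 ⇒ V=0.0000 continue  boundary S*=96.0285
step 2: (k=2,j=0): S=108.5646, K−S=15.9654, hold=17.6786 ⇒ V=17.6786 continue | (k=2,j=1): S=138.7600, K−S=0.0000, hold=3.7274 ⇒ V=3.7274 continue | (k=2,j=2): S=177.3537, K−S=0.0000, hold=0.0000 ⇒ V=0.0000 continue  boundary S*=-
step 1: (k=1,j=0): S=122.7372, K−S=1.7928, hold=10.4299 ⇒ V=10.4299 continue | (k=1,j=1): S=156.8745, K−S=0.0000, hold=1.8010 ⇒ V=1.8010 continue  boundary S*=-
step 0: (k=0,j=0): S=138.7600, K−S=0.0000, hold=5.9517 ⇒ V=5.9517 continue  boundary S*=-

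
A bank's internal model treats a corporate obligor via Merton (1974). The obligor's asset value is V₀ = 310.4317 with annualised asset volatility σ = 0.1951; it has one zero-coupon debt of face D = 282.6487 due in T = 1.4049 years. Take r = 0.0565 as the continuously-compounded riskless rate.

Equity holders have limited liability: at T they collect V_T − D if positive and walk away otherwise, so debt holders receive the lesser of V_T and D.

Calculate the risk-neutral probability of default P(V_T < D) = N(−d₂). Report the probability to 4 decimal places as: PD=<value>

PD=0.2633

Work the structural quantities from V₀ = 310.4317 against face 282.6487:
d₁ = [ln(V₀/D) + (r + σ²/2)T] / (σ√T)
   = [ln(310.4317/282.6487) + (0.0565 + 0.5·0.1951²)·1.4049] / (0.1951·√1.4049)
   = [0.093759 + 0.106115] / 0.231249 = 0.864324
d₂ = d₁ − σ√T = 0.864324 − 0.231249 = 0.633075
risk-neutral PD = N(−d₂) = N(-0.633075) = 0.263342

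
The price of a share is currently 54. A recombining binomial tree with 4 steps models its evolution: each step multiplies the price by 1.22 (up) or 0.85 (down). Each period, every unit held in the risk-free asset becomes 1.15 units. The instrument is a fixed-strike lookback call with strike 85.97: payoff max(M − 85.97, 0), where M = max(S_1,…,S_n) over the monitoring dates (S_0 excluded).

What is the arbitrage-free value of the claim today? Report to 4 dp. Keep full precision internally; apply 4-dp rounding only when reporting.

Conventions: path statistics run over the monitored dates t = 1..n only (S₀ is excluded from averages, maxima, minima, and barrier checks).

With p* = (R−d)/(u−d) = 0.8108, sum probability × payoff across the paths and divide by R^4.
Enumerate all 2^4 = 16 price paths (U = up ×1.22, D = down ×0.85); each path with k up-moves has probability p*^k·(1−p*)^(4−k).
DDDD: M=45.9000, payoff=0.0000, prob=0.001281
UDDD: M=65.8800, payoff=0.0000, prob=0.005490
DUDD: M=55.9980, payoff=0.0000, prob=0.005490
UUDD: M=80.3736, payoff=0.0000, prob=0.023531
DDUD: M=47.5983, payoff=0.0000, prob=0.005490
UDUD: M=68.3176, payoff=0.0000, prob=0.023531
DUUD: M=68.3176, payoff=0.0000, prob=0.023531
UUUD: M=98.0558, payoff=12.0858, prob=0.100845
DDDU: M=45.9000, payoff=0.0000, prob=0.005490
UDDU: M=65.8800, payoff=0.0000, prob=0.023531
DUDU: M=58.0699, payoff=0.0000, prob=0.023531
UUDU: M=83.3474, payoff=0.0000, prob=0.100845
DDUU: M=58.0699, payoff=0.0000, prob=0.023531
UDUU: M=83.3474, payoff=0.0000, prob=0.100845
DUUU: M=83.3474, payoff=0.0000, prob=0.100845
UUUU: M=119.6281, payoff=33.6581, prob=0.432193
Price = Σ prob·payoff / R^4 = 15.765587 / 1.749006 = 9.0140

price = 9.0140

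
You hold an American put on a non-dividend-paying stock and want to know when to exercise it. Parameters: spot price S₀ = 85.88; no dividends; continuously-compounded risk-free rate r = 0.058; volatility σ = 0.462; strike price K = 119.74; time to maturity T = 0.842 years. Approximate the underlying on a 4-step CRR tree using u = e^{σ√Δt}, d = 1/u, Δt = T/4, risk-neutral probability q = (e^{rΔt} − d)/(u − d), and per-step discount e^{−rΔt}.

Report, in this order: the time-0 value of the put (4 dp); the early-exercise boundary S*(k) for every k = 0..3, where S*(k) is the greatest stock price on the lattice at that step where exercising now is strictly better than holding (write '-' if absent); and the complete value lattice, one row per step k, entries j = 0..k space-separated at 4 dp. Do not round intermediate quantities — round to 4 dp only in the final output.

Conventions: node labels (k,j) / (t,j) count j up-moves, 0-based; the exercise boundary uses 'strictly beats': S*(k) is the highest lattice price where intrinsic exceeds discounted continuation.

Δt=0.21050  u=1.23611  d=0.80899  q=0.47597  discount=0.98787
step 4 (expiry): payoffs max(K−S,0) = 82.9552 63.5344 33.8600 0.0000 0.0000
step 3: (k=3,j=0): S=45.4699, K−S=74.2701, hold=72.8171 ⇒ V=74.2701 exercise | (k=3,j=1): S=69.4762, K−S=50.2638, hold=48.8108 ⇒ V=50.2638 exercise | (k=3,j=2): S=106.1569, K−S=13.5831, hold=17.5285 ⇒ V=17.5285 continue | (k=3,j=3): S=162.2035, K−S=0.0000, hold=0.0000 ⇒ V=0.0000 continue  boundary S*=69.4762
step 2: (k=2,j=0): S=56.2056, K−S=63.5344, hold=62.0813 ⇒ V=63.5344 exercise | (k=2,j=1): S=85.8800, K−S=33.8600, hold=34.2620 ⇒ V=34.2620 continue | (k=2,j=2): S=131.2212, K−S=0.0000, hold=9.0741 ⇒ V=9.0741 continue  boundary S*=56.2056
step 1: (k=1,j=0): S=69.4762, K−S=50.2638, hold=48.9998 ⇒ V=50.2638 exercise | (k=1,j=1): S=106.1569, K−S=13.5831, hold=22.0031 ⇒ V=22.0031 continue  boundary S*=69.4762
step 0: (k=0,j=0): S=85.8800, K−S=33.8600, hold=36.3660 ⇒ V=36.3660 continue  boundary S*=-

price = 36.3660
boundary = - 69.4762 56.2056 69.4762
tree:
36.3660
50.2638 22.0031
63.5344 34.2620 9.0741
74.2701 50.2638 17.5285 0.0000
82.9552 63.5344 33.8600 0.0000 0.0000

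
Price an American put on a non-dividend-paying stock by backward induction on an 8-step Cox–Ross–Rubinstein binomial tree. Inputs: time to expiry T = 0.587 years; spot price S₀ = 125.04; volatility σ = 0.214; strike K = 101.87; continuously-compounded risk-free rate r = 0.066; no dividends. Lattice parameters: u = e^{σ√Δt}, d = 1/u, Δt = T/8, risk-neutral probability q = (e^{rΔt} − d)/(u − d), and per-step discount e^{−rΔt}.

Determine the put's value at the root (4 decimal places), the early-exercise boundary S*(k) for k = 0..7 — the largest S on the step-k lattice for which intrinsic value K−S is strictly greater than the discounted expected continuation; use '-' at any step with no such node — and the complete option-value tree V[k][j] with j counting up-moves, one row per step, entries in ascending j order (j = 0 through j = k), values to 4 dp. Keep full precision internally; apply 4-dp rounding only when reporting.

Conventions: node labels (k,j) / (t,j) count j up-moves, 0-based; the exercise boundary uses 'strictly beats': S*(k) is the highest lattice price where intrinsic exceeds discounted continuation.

params: Δt=0.07337 u=1.05968 d=0.94368 q=0.52736 e^(-rΔt)=0.99517
t_8 payoffs: 23.2292 13.5624 2.7073 0.0000 0.0000 0.0000 0.0000 0.0000 0.0000
t_7: node(7,0) S=83.3341 payoff=18.5359 vs cont=18.0437 → 18.5359 [stop]  node(7,1) S=93.5779 payoff=8.2921 vs cont=7.8000 → 8.2921 [stop]  node(7,2) S=105.0808 payoff=0.0000 vs cont=1.2734 → 1.2734 [wait]  node(7,3) S=117.9978 payoff=0.0000 vs cont=0.0000 → 0.0000 [wait]  node(7,4) S=132.5025 payoff=0.0000 vs cont=0.0000 → 0.0000 [wait]  node(7,5) S=148.7902 payoff=0.0000 vs cont=0.0000 → 0.0000 [wait]  node(7,6) S=167.0801 payoff=0.0000 vs cont=0.0000 → 0.0000 [wait]  node(7,7) S=187.6182 payoff=0.0000 vs cont=0.0000 → 0.0000 [wait]  ⇒ S*(7)=93.5779
t_6: node(6,0) S=88.3076 payoff=13.5624 vs cont=13.0703 → 13.5624 [stop]  node(6,1) S=99.1627 payoff=2.7073 vs cont=4.5685 → 4.5685 [wait]  node(6,2) S=111.3522 payoff=0.0000 vs cont=0.5989 → 0.5989 [wait]  node(6,3) S=125.0400 payoff=0.0000 vs cont=0.0000 → 0.0000 [wait]  node(6,4) S=140.4104 payoff=0.0000 vs cont=0.0000 → 0.0000 [wait]  node(6,5) S=157.6702 payoff=0.0000 vs cont=0.0000 → 0.0000 [wait]  node(6,6) S=177.0516 payoff=0.0000 vs cont=0.0000 → 0.0000 [wait]  ⇒ S*(6)=88.3076
t_5: node(5,0) S=93.5779 payoff=8.2921 vs cont=8.7768 → 8.7768 [wait]  node(5,1) S=105.0808 payoff=0.0000 vs cont=2.4632 → 2.4632 [wait]  node(5,2) S=117.9978 payoff=0.0000 vs cont=0.2817 → 0.2817 [wait]  node(5,3) S=132.5025 payoff=0.0000 vs cont=0.0000 → 0.0000 [wait]  node(5,4) S=148.7902 payoff=0.0000 vs cont=0.0000 → 0.0000 [wait]  node(5,5) S=167.0801 payoff=0.0000 vs cont=0.0000 → 0.0000 [wait]  ⇒ S*(5)=-
t_4: node(4,0) S=99.1627 payoff=2.7073 vs cont=5.4209 → 5.4209 [wait]  node(4,1) S=111.3522 payoff=0.0000 vs cont=1.3064 → 1.3064 [wait]  node(4,2) S=125.0400 payoff=0.0000 vs cont=0.1325 → 0.1325 [wait]  node(4,3) S=140.4104 payoff=0.0000 vs cont=0.0000 → 0.0000 [wait]  node(4,4) S=157.6702 payoff=0.0000 vs cont=0.0000 → 0.0000 [wait]  ⇒ S*(4)=-
t_3: node(3,0) S=105.0808 payoff=0.0000 vs cont=3.2354 → 3.2354 [wait]  node(3,1) S=117.9978 payoff=0.0000 vs cont=0.6840 → 0.6840 [wait]  node(3,2) S=132.5025 payoff=0.0000 vs cont=0.0623 → 0.0623 [wait]  node(3,3) S=148.7902 payoff=0.0000 vs cont=0.0000 → 0.0000 [wait]  ⇒ S*(3)=-
t_2: node(2,0) S=111.3522 payoff=0.0000 vs cont=1.8808 → 1.8808 [wait]  node(2,1) S=125.0400 payoff=0.0000 vs cont=0.3544 → 0.3544 [wait]  node(2,2) S=140.4104 payoff=0.0000 vs cont=0.0293 → 0.0293 [wait]  ⇒ S*(2)=-
t_1: node(1,0) S=117.9978 payoff=0.0000 vs cont=1.0706 → 1.0706 [wait]  node(1,1) S=132.5025 payoff=0.0000 vs cont=0.1821 → 0.1821 [wait]  ⇒ S*(1)=-
t_0: node(0,0) S=125.0400 payoff=0.0000 vs cont=0.5992 → 0.5992 [wait]  ⇒ S*(0)=-

price = 0.5992
boundary = - - - - - - 88.3076 93.5779
tree:
0.5992
1.0706 0.1821
1.8808 0.3544 0.0293
3.2354 0.6840 0.0623 0.0000
5.4209 1.3064 0.1325 0.0000 0.0000
8.7768 2.4632 0.2817 0.0000 0.0000 0.0000
13.5624 4.5685 0.5989 0.0000 0.0000 0.0000 0.0000
18.5359 8.2921 1.2734 0.0000 0.0000 0.0000 0.0000 0.0000
23.2292 13.5624 2.7073 0.0000 0.0000 0.0000 0.0000 0.0000 0.0000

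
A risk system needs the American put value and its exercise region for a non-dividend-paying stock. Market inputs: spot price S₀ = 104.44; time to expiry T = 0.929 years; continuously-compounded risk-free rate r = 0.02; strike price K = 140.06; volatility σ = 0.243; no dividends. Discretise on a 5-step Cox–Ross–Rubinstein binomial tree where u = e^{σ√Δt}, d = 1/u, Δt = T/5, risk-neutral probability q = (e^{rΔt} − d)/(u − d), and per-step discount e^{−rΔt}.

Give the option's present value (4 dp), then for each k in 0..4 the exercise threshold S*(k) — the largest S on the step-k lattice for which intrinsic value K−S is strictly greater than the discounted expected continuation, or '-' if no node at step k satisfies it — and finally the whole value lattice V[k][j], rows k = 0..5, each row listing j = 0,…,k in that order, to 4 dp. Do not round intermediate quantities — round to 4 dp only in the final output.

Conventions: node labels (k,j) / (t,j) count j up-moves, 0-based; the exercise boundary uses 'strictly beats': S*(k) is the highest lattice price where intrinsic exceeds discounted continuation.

price = 35.7928
boundary = - 94.0540 104.4400 115.9729 104.4400
tree:
35.7928
46.0060 25.5007
55.3592 35.6200 15.2278
63.7823 46.0060 24.0871 6.1803
71.3677 55.3592 35.6200 12.2010 0.0000
78.1988 63.7823 46.0060 24.0871 0.0000 0.0000

params: Δt=0.18580 u=1.11043 d=0.90056 q=0.49158 e^(-rΔt)=0.99629
t_5 payoffs: 78.1988 63.7823 46.0060 24.0871 0.0000 0.0000
t_4: node(4,0) S=68.6923 payoff=71.3677 vs cont=70.8482 → 71.3677 [stop]  node(4,1) S=84.7008 payoff=55.3592 vs cont=54.8397 → 55.3592 [stop]  node(4,2) S=104.4400 payoff=35.6200 vs cont=35.1005 → 35.6200 [stop]  node(4,3) S=128.7794 payoff=11.2806 vs cont=12.2010 → 12.2010 [wait]  node(4,4) S=158.7910 payoff=0.0000 vs cont=0.0000 → 0.0000 [wait]  ⇒ S*(4)=104.4400
t_3: node(3,0) S=76.2777 payoff=63.7823 vs cont=63.2628 → 63.7823 [stop]  node(3,1) S=94.0540 payoff=46.0060 vs cont=45.4865 → 46.0060 [stop]  node(3,2) S=115.9729 payoff=24.0871 vs cont=24.0183 → 24.0871 [stop]  node(3,3) S=143.0000 payoff=0.0000 vs cont=6.1803 → 6.1803 [wait]  ⇒ S*(3)=115.9729
t_2: node(2,0) S=84.7008 payoff=55.3592 vs cont=54.8397 → 55.3592 [stop]  node(2,1) S=104.4400 payoff=35.6200 vs cont=35.1005 → 35.6200 [stop]  node(2,2) S=128.7794 payoff=11.2806 vs cont=15.2278 → 15.2278 [wait]  ⇒ S*(2)=104.4400
t_1: node(1,0) S=94.0540 payoff=46.0060 vs cont=45.4865 → 46.0060 [stop]  node(1,1) S=115.9729 payoff=24.0871 vs cont=25.5007 → 25.5007 [wait]  ⇒ S*(1)=94.0540
t_0: node(0,0) S=104.4400 payoff=35.6200 vs cont=35.7928 → 35.7928 [wait]  ⇒ S*(0)=-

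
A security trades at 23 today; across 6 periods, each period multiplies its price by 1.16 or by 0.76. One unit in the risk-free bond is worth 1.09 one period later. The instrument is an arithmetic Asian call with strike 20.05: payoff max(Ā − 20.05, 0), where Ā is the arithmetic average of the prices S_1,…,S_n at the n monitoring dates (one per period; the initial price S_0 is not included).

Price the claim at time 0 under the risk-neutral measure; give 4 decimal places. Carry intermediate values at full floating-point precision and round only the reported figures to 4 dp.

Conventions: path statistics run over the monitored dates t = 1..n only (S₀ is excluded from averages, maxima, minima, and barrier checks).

With p* = (R−d)/(u−d) = 0.8250, sum probability × payoff across the paths and divide by R^6.
Enumerate all 2^6 = 64 price paths (U = up ×1.16, D = down ×0.76); each path with k up-moves has probability p*^k·(1−p*)^(6−k).
DDDDDD: Ā=9.7997, payoff=0.0000, prob=0.000029
UDDDDD: Ā=14.9575, payoff=0.0000, prob=0.000135
DUDDDD: Ā=13.4241, payoff=0.0000, prob=0.000135
UUDDDD: Ā=20.4895, payoff=0.4395, prob=0.000638
DDUDDD: Ā=12.2588, payoff=0.0000, prob=0.000135
UDUDDD: Ā=18.7108, payoff=0.0000, prob=0.000638
DUUDDD: Ā=17.1775, payoff=0.0000, prob=0.000638
UUUDDD: Ā=26.2183, payoff=6.1683, prob=0.003009
DDDUDD: Ā=11.3732, payoff=0.0000, prob=0.000135
UDDUDD: Ā=17.3590, payoff=0.0000, prob=0.000638
DUDUDD: Ā=15.8257, payoff=0.0000, prob=0.000638
UUDUDD: Ā=24.1550, payoff=4.1050, prob=0.003009
DDUUDD: Ā=14.6604, payoff=0.0000, prob=0.000638
UDUUDD: Ā=22.3763, payoff=2.3263, prob=0.003009
DUUUDD: Ā=20.8430, payoff=0.7930, prob=0.003009
UUUUDD: Ā=31.8130, payoff=11.7630, prob=0.014187
DDDDUD: Ā=10.7001, payoff=0.0000, prob=0.000135
UDDDUD: Ā=16.3317, payoff=0.0000, prob=0.000638
DUDDUD: Ā=14.7983, payoff=0.0000, prob=0.000638
UUDDUD: Ā=22.5869, payoff=2.5369, prob=0.003009
DDUDUD: Ā=13.6330, payoff=0.0000, prob=0.000638
UDUDUD: Ā=20.8083, payoff=0.7583, prob=0.003009
DUUDUD: Ā=19.2749, payoff=0.0000, prob=0.003009
UUUDUD: Ā=29.4196, payoff=9.3696, prob=0.014187
DDDUUD: Ā=12.7474, payoff=0.0000, prob=0.000638
UDDUUD: Ā=19.4565, payoff=0.0000, prob=0.003009
DUDUUD: Ā=17.9231, payoff=0.0000, prob=0.003009
UUDUUD: Ā=27.3564, payoff=7.3064, prob=0.014187
DDUUUD: Ā=16.7578, payoff=0.0000, prob=0.003009
UDUUUD: Ā=25.5777, payoff=5.5277, prob=0.014187
DUUUUD: Ā=24.0444, payoff=3.9944, prob=0.014187
UUUUUD: Ā=36.6993, payoff=16.6493, prob=0.066882
DDDDDU: Ā=10.1885, payoff=0.0000, prob=0.000135
UDDDDU: Ā=15.5509, payoff=0.0000, prob=0.000638
DUDDDU: Ā=14.0175, payoff=0.0000, prob=0.000638
UUDDDU: Ā=21.3952, payoff=1.3452, prob=0.003009
DDUDDU: Ā=12.8522, payoff=0.0000, prob=0.000638
UDUDDU: Ā=19.6165, payoff=0.0000, prob=0.003009
DUUDDU: Ā=18.0832, payoff=0.0000, prob=0.003009
UUUDDU: Ā=27.6007, payoff=7.5507, prob=0.014187
DDDUDU: Ā=11.9666, payoff=0.0000, prob=0.000638
UDDUDU: Ā=18.2647, payoff=0.0000, prob=0.003009
DUDUDU: Ā=16.7314, payoff=0.0000, prob=0.003009
UUDUDU: Ā=25.5374, payoff=5.4874, prob=0.014187
DDUUDU: Ā=15.5661, payoff=0.0000, prob=0.003009
UDUUDU: Ā=23.7588, payoff=3.7088, prob=0.014187
DUUUDU: Ā=22.2254, payoff=2.1754, prob=0.014187
UUUUDU: Ā=33.9230, payoff=13.8730, prob=0.066882
DDDDUU: Ā=11.2935, payoff=0.0000, prob=0.000638
UDDDUU: Ā=17.2374, payoff=0.0000, prob=0.003009
DUDDUU: Ā=15.7041, payoff=0.0000, prob=0.003009
UUDDUU: Ā=23.9693, payoff=3.9193, prob=0.014187
DDUDUU: Ā=14.5387, payoff=0.0000, prob=0.003009
UDUDUU: Ā=22.1907, payoff=2.1407, prob=0.014187
DUUDUU: Ā=20.6573, payoff=0.6073, prob=0.014187
UUUDUU: Ā=31.5296, payoff=11.4796, prob=0.066882
DDDUUU: Ā=13.6531, payoff=0.0000, prob=0.003009
UDDUUU: Ā=20.8389, payoff=0.7889, prob=0.014187
DUDUUU: Ā=19.3056, payoff=0.0000, prob=0.014187
UUDUUU: Ā=29.4664, payoff=9.4164, prob=0.066882
DDUUUU: Ā=18.1402, payoff=0.0000, prob=0.014187
UDUUUU: Ā=27.6877, payoff=7.6377, prob=0.066882
DUUUUU: Ā=26.1544, payoff=6.1044, prob=0.066882
UUUUUU: Ā=39.9198, payoff=19.8698, prob=0.315300
Price = Σ prob·payoff / R^6 = 11.590344 / 1.677100 = 6.9109

price = 6.9109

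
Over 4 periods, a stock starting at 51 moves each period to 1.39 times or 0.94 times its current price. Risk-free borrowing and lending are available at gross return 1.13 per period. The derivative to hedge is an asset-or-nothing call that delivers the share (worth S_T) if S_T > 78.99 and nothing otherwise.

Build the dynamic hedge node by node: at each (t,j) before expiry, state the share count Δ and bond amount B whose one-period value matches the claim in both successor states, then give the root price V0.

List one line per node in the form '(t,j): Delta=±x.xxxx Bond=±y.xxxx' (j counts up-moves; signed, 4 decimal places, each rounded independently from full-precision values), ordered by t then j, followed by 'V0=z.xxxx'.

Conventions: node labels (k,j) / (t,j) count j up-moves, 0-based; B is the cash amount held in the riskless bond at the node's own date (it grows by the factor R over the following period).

(0,0): Delta=1.6408 Bond=-47.1673
(1,0): Delta=1.8119 Bond=-61.4989
(1,1): Delta=1.4825 Bond=-42.0782
(2,0): Delta=1.6043 Bond=-60.1388
(2,1): Delta=2.0040 Bond=-82.2953
(2,2): Delta=1.0000 Bond=0.0000
(3,0): Delta=0.0000 Bond=0.0000
(3,1): Delta=3.0889 Bond=-160.9505
(3,2): Delta=1.0000 Bond=0.0000
(3,3): Delta=1.0000 Bond=0.0000
V0=36.5149

Under the risk-neutral measure, an up-move has probability p* = (R−d)/(u−d) = 0.4222 and values discount at R = 1.13.
Expiry values: V(4,0)=0.0000, V(4,1)=0.0000, V(4,2)=87.0674, V(4,3)=128.7486, V(4,4)=190.3835
(3,0): S=42.3598. Δ = (V_up−V_dn)/(S_up−S_dn) = (0.0000−0.0000)/(58.8801−39.8182) = 0.0000. V = [p*·0.0000 + (1−p*)·0.0000]/1.13 = 0.0000. B = V − Δ·S = 0.0000.
(3,1): S=62.6384. Δ = (V_up−V_dn)/(S_up−S_dn) = (87.0674−0.0000)/(87.0674−58.8801) = 3.0889. V = [p*·87.0674 + (1−p*)·0.0000]/1.13 = 32.5326. B = V − Δ·S = -160.9505.
(3,2): S=92.6249. Δ = (V_up−V_dn)/(S_up−S_dn) = (128.7486−87.0674)/(128.7486−87.0674) = 1.0000. V = [p*·128.7486 + (1−p*)·87.0674]/1.13 = 92.6249. B = V − Δ·S = 0.0000.
(3,3): S=136.9666. Δ = (V_up−V_dn)/(S_up−S_dn) = (190.3835−128.7486)/(190.3835−128.7486) = 1.0000. V = [p*·190.3835 + (1−p*)·128.7486]/1.13 = 136.9666. B = V − Δ·S = 0.0000.
(2,0): S=45.0636. Δ = (V_up−V_dn)/(S_up−S_dn) = (32.5326−0.0000)/(62.6384−42.3598) = 1.6043. V = [p*·32.5326 + (1−p*)·0.0000]/1.13 = 12.1557. B = V − Δ·S = -60.1388.
(2,1): S=66.6366. Δ = (V_up−V_dn)/(S_up−S_dn) = (92.6249−32.5326)/(92.6249−62.6384) = 2.0040. V = [p*·92.6249 + (1−p*)·32.5326]/1.13 = 51.2432. B = V − Δ·S = -82.2953.
(2,2): S=98.5371. Δ = (V_up−V_dn)/(S_up−S_dn) = (136.9666−92.6249)/(136.9666−92.6249) = 1.0000. V = [p*·136.9666 + (1−p*)·92.6249]/1.13 = 98.5371. B = V − Δ·S = 0.0000.
(1,0): S=47.9400. Δ = (V_up−V_dn)/(S_up−S_dn) = (51.2432−12.1557)/(66.6366−45.0636) = 1.8119. V = [p*·51.2432 + (1−p*)·12.1557]/1.13 = 25.3623. B = V − Δ·S = -61.4989.
(1,1): S=70.8900. Δ = (V_up−V_dn)/(S_up−S_dn) = (98.5371−51.2432)/(98.5371−66.6366) = 1.4825. V = [p*·98.5371 + (1−p*)·51.2432]/1.13 = 63.0193. B = V − Δ·S = -42.0782.
(0,0): S=51.0000. Δ = (V_up−V_dn)/(S_up−S_dn) = (63.0193−25.3623)/(70.8900−47.9400) = 1.6408. V = [p*·63.0193 + (1−p*)·25.3623]/1.13 = 36.5149. B = V − Δ·S = -47.1673.
Verification: the root portfolio costs Δ(0,0)·S0 + B(0,0) = 36.5149, matching V0.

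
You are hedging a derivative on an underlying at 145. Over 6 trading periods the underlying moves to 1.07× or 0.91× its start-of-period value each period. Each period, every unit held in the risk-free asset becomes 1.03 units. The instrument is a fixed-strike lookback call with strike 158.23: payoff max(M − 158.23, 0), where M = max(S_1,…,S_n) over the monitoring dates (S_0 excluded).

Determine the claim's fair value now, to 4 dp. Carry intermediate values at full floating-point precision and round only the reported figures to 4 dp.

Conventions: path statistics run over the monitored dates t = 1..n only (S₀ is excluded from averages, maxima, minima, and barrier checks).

Risk-neutral up-probability p* = (R−d)/(u−d) = (1.03−0.91)/(1.07−0.91) = 0.7500; the claim prices as the p*-weighted sum of path payoffs discounted by R^6.
Enumerate all 2^6 = 64 price paths (U = up ×1.07, D = down ×0.91); each path with k up-moves has probability p*^k·(1−p*)^(6−k).
DDDDDD: M=131.9500, payoff=0.0000, prob=0.000244
UDDDDD: M=155.1500, payoff=0.0000, prob=0.000732
DUDDDD: M=141.1865, payoff=0.0000, prob=0.000732
UUDDDD: M=166.0105, payoff=7.7805, prob=0.002197
DDUDDD: M=131.9500, payoff=0.0000, prob=0.000732
UDUDDD: M=155.1500, payoff=0.0000, prob=0.002197
DUUDDD: M=151.0696, payoff=0.0000, prob=0.002197
UUUDDD: M=177.6312, payoff=19.4012, prob=0.006592
DDDUDD: M=131.9500, payoff=0.0000, prob=0.000732
UDDUDD: M=155.1500, payoff=0.0000, prob=0.002197
DUDUDD: M=141.1865, payoff=0.0000, prob=0.002197
UUDUDD: M=166.0105, payoff=7.7805, prob=0.006592
DDUUDD: M=137.4733, payoff=0.0000, prob=0.002197
UDUUDD: M=161.6444, payoff=3.4144, prob=0.006592
DUUUDD: M=161.6444, payoff=3.4144, prob=0.006592
UUUUDD: M=190.0654, payoff=31.8354, prob=0.019775
DDDDUD: M=131.9500, payoff=0.0000, prob=0.000732
UDDDUD: M=155.1500, payoff=0.0000, prob=0.002197
DUDDUD: M=141.1865, payoff=0.0000, prob=0.002197
UUDDUD: M=166.0105, payoff=7.7805, prob=0.006592
DDUDUD: M=131.9500, payoff=0.0000, prob=0.002197
UDUDUD: M=155.1500, payoff=0.0000, prob=0.006592
DUUDUD: M=151.0696, payoff=0.0000, prob=0.006592
UUUDUD: M=177.6312, payoff=19.4012, prob=0.019775
DDDUUD: M=131.9500, payoff=0.0000, prob=0.002197
UDDUUD: M=155.1500, payoff=0.0000, prob=0.006592
DUDUUD: M=147.0964, payoff=0.0000, prob=0.006592
UUDUUD: M=172.9595, payoff=14.7295, prob=0.019775
DDUUUD: M=147.0964, payoff=0.0000, prob=0.006592
UDUUUD: M=172.9595, payoff=14.7295, prob=0.019775
DUUUUD: M=172.9595, payoff=14.7295, prob=0.019775
UUUUUD: M=203.3700, payoff=45.1400, prob=0.059326
DDDDDU: M=131.9500, payoff=0.0000, prob=0.000732
UDDDDU: M=155.1500, payoff=0.0000, prob=0.002197
DUDDDU: M=141.1865, payoff=0.0000, prob=0.002197
UUDDDU: M=166.0105, payoff=7.7805, prob=0.006592
DDUDDU: M=131.9500, payoff=0.0000, prob=0.002197
UDUDDU: M=155.1500, payoff=0.0000, prob=0.006592
DUUDDU: M=151.0696, payoff=0.0000, prob=0.006592
UUUDDU: M=177.6312, payoff=19.4012, prob=0.019775
DDDUDU: M=131.9500, payoff=0.0000, prob=0.002197
UDDUDU: M=155.1500, payoff=0.0000, prob=0.006592
DUDUDU: M=141.1865, payoff=0.0000, prob=0.006592
UUDUDU: M=166.0105, payoff=7.7805, prob=0.019775
DDUUDU: M=137.4733, payoff=0.0000, prob=0.006592
UDUUDU: M=161.6444, payoff=3.4144, prob=0.019775
DUUUDU: M=161.6444, payoff=3.4144, prob=0.019775
UUUUDU: M=190.0654, payoff=31.8354, prob=0.059326
DDDDUU: M=131.9500, payoff=0.0000, prob=0.002197
UDDDUU: M=155.1500, payoff=0.0000, prob=0.006592
DUDDUU: M=141.1865, payoff=0.0000, prob=0.006592
UUDDUU: M=166.0105, payoff=7.7805, prob=0.019775
DDUDUU: M=133.8577, payoff=0.0000, prob=0.006592
UDUDUU: M=157.3932, payoff=0.0000, prob=0.019775
DUUDUU: M=157.3932, payoff=0.0000, prob=0.019775
UUUDUU: M=185.0667, payoff=26.8367, prob=0.059326
DDDUUU: M=133.8577, payoff=0.0000, prob=0.006592
UDDUUU: M=157.3932, payoff=0.0000, prob=0.019775
DUDUUU: M=157.3932, payoff=0.0000, prob=0.019775
UUDUUU: M=185.0667, payoff=26.8367, prob=0.059326
DDUUUU: M=157.3932, payoff=0.0000, prob=0.019775
UDUUUU: M=185.0667, payoff=26.8367, prob=0.059326
DUUUUU: M=185.0667, payoff=26.8367, prob=0.059326
UUUUUU: M=217.6059, payoff=59.3759, prob=0.177979
Price = Σ prob·payoff / R^6 = 24.560135 / 1.194052 = 20.5687

price = 20.5687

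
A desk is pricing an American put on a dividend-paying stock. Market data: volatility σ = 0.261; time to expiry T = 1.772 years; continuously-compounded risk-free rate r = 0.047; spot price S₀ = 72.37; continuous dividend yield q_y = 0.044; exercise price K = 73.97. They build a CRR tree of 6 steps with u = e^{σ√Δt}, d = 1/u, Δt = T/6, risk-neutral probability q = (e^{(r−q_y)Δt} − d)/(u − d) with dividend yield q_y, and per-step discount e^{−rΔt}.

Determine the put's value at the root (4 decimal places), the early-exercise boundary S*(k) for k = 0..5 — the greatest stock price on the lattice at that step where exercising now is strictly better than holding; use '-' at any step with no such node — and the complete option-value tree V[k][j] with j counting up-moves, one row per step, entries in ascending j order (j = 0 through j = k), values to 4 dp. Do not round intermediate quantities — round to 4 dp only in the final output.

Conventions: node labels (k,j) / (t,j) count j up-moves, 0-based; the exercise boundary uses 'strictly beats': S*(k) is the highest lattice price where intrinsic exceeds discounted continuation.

price = 10.0482
boundary = - - - 47.2888 54.4952 62.7998
tree:
10.0482
14.4414 5.3488
20.0519 8.4878 1.9362
26.6812 13.1067 3.4849 0.2315
32.9346 19.4748 6.2512 0.4409 0.0000
38.3611 26.6812 11.1702 0.8399 0.0000 0.0000
43.0700 32.9346 19.4748 1.6000 0.0000 0.0000 0.0000

Δt=0.29533, u=1.15239, d=0.86776, q=0.46771, disc=e^(-rΔt)=0.98622
k=6 terminal: V=max(K-S,0) → 43.0700 32.9346 19.4748 1.6000 0.0000 0.0000 0.0000
k=5: j=0 S=35.6089 intr=38.3611 cont=37.8012 V=38.3611[EX]; j=1 S=47.2888 intr=26.6812 cont=26.2721 V=26.6812[EX]; j=2 S=62.7998 intr=11.1702 cont=10.9613 V=11.1702[EX]; j=3 S=83.3986 intr=0.0000 cont=0.8399 V=0.8399[hold]; j=4 S=110.7538 intr=0.0000 cont=0.0000 V=0.0000[hold]; j=5 S=147.0818 intr=0.0000 cont=0.0000 V=0.0000[hold]  S*(5)=62.7998
k=4: j=0 S=41.0354 intr=32.9346 cont=32.4448 V=32.9346[EX]; j=1 S=54.4952 intr=19.4748 cont=19.1587 V=19.4748[EX]; j=2 S=72.3700 intr=1.6000 cont=6.2512 V=6.2512[hold]; j=3 S=96.1078 intr=0.0000 cont=0.4409 V=0.4409[hold]; j=4 S=127.6318 intr=0.0000 cont=0.0000 V=0.0000[hold]  S*(4)=54.4952
k=3: j=0 S=47.2888 intr=26.6812 cont=26.2721 V=26.6812[EX]; j=1 S=62.7998 intr=11.1702 cont=13.1067 V=13.1067[hold]; j=2 S=83.3986 intr=0.0000 cont=3.4849 V=3.4849[hold]; j=3 S=110.7538 intr=0.0000 cont=0.2315 V=0.2315[hold]  S*(3)=47.2888
k=2: j=0 S=54.4952 intr=19.4748 cont=20.0519 V=20.0519[hold]; j=1 S=72.3700 intr=1.6000 cont=8.4878 V=8.4878[hold]; j=2 S=96.1078 intr=0.0000 cont=1.9362 V=1.9362[hold]  S*(2)=-
k=1: j=0 S=62.7998 intr=11.1702 cont=14.4414 V=14.4414[hold]; j=1 S=83.3986 intr=0.0000 cont=5.3488 V=5.3488[hold]  S*(1)=-
k=0: j=0 S=72.3700 intr=1.6000 cont=10.0482 V=10.0482[hold]  S*(0)=-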